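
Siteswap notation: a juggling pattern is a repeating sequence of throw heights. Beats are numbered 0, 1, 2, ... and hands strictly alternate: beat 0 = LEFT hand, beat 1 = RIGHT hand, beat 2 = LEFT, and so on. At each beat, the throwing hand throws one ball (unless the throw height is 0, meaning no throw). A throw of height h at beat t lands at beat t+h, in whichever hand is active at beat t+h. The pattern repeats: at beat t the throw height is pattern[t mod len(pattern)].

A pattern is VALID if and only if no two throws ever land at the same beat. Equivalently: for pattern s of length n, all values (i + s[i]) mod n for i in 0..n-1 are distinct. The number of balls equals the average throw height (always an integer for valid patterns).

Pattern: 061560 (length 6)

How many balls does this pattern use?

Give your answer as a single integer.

Answer: 3

Derivation:
Pattern = [0, 6, 1, 5, 6, 0], length n = 6
  position 0: throw height = 0, running sum = 0
  position 1: throw height = 6, running sum = 6
  position 2: throw height = 1, running sum = 7
  position 3: throw height = 5, running sum = 12
  position 4: throw height = 6, running sum = 18
  position 5: throw height = 0, running sum = 18
Total sum = 18; balls = sum / n = 18 / 6 = 3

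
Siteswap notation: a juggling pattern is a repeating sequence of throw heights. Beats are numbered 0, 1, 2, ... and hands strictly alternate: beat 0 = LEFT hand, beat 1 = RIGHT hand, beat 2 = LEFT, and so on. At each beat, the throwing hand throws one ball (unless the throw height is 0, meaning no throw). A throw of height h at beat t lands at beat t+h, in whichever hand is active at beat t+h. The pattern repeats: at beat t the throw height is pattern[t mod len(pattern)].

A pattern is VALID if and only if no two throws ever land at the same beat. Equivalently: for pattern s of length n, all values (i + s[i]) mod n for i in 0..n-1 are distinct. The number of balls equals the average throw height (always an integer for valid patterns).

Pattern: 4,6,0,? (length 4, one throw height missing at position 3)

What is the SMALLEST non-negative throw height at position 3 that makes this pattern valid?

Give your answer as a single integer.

i=0: (0 + 4) mod 4 = 0
i=1: (1 + 6) mod 4 = 3
i=2: (2 + 0) mod 4 = 2
i=3: s[i]=? (unknown)
Known residues: [0, 2, 3]; need a permutation of 0..3, so missing residue r = 1
Need (3 + s) mod 4 = 1; smallest s = (1 - 3) mod 4 = 2

Answer: 2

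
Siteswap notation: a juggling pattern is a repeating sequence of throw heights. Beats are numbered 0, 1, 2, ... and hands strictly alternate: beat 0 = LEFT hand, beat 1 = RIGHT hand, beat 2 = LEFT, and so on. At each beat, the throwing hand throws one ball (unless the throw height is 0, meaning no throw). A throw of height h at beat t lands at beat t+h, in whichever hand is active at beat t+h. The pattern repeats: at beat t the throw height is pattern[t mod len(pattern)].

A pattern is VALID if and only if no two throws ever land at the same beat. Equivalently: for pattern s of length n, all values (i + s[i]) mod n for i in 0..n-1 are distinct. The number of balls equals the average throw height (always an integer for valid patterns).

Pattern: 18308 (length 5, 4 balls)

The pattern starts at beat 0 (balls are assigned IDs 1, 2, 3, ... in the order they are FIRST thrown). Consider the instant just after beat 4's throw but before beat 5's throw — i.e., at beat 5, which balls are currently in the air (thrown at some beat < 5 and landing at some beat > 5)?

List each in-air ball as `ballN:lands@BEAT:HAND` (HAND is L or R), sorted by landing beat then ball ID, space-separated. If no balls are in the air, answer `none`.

Answer: ball1:lands@9:R ball3:lands@12:L

Derivation:
Beat 0 (L): throw ball1 h=1 -> lands@1:R; in-air after throw: [b1@1:R]
Beat 1 (R): throw ball1 h=8 -> lands@9:R; in-air after throw: [b1@9:R]
Beat 2 (L): throw ball2 h=3 -> lands@5:R; in-air after throw: [b2@5:R b1@9:R]
Beat 4 (L): throw ball3 h=8 -> lands@12:L; in-air after throw: [b2@5:R b1@9:R b3@12:L]
Beat 5 (R): throw ball2 h=1 -> lands@6:L; in-air after throw: [b2@6:L b1@9:R b3@12:L]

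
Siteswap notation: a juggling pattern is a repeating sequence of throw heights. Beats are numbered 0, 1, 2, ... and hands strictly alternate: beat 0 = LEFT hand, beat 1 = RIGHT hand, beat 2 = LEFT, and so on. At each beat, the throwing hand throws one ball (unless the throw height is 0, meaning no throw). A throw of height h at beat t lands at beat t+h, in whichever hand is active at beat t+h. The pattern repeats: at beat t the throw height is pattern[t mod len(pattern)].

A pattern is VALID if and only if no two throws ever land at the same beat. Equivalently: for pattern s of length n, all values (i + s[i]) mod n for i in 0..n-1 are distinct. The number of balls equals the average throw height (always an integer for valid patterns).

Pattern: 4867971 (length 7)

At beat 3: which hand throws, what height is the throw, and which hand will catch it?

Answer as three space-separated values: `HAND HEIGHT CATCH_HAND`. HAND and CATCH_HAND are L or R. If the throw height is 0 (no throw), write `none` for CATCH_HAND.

Beat 3: 3 mod 2 = 1, so hand = R
Throw height = pattern[3 mod 7] = pattern[3] = 7
Lands at beat 3+7=10, 10 mod 2 = 0, so catch hand = L

Answer: R 7 L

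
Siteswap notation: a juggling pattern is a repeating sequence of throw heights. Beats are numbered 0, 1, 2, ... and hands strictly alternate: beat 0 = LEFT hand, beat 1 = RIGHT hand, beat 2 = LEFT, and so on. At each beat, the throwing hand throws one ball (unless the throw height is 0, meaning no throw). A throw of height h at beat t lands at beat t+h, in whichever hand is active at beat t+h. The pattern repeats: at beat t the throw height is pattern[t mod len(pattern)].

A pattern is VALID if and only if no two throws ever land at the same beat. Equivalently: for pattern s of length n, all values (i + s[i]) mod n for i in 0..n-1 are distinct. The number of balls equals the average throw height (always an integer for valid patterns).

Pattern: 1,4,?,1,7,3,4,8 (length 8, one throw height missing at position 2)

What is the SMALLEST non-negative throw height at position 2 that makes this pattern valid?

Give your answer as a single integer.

i=0: (0 + 1) mod 8 = 1
i=1: (1 + 4) mod 8 = 5
i=2: s[i]=? (unknown)
i=3: (3 + 1) mod 8 = 4
i=4: (4 + 7) mod 8 = 3
i=5: (5 + 3) mod 8 = 0
i=6: (6 + 4) mod 8 = 2
i=7: (7 + 8) mod 8 = 7
Known residues: [0, 1, 2, 3, 4, 5, 7]; need a permutation of 0..7, so missing residue r = 6
Need (2 + s) mod 8 = 6; smallest s = (6 - 2) mod 8 = 4

Answer: 4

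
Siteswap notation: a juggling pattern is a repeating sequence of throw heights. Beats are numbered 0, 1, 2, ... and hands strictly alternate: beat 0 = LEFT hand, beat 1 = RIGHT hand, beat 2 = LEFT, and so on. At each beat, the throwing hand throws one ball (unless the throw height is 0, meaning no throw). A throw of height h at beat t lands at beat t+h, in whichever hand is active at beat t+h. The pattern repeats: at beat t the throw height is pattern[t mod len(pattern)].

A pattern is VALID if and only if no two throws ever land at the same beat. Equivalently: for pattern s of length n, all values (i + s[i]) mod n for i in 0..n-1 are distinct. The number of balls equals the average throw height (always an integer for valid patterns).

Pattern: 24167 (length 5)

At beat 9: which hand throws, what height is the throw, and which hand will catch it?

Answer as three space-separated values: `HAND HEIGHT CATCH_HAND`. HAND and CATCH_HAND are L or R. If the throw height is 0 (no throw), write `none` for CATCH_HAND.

Answer: R 7 L

Derivation:
Beat 9: 9 mod 2 = 1, so hand = R
Throw height = pattern[9 mod 5] = pattern[4] = 7
Lands at beat 9+7=16, 16 mod 2 = 0, so catch hand = L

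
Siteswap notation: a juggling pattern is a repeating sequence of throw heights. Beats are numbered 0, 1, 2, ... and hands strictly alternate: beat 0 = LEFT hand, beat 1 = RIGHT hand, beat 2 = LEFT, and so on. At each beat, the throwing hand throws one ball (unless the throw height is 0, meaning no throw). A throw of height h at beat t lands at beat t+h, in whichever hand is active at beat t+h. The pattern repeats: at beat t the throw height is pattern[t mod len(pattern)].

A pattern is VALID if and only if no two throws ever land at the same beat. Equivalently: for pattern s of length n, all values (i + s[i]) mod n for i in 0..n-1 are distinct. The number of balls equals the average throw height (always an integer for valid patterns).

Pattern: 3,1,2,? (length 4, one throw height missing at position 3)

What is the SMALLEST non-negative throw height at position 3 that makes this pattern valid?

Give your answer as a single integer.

Answer: 2

Derivation:
i=0: (0 + 3) mod 4 = 3
i=1: (1 + 1) mod 4 = 2
i=2: (2 + 2) mod 4 = 0
i=3: s[i]=? (unknown)
Known residues: [0, 2, 3]; need a permutation of 0..3, so missing residue r = 1
Need (3 + s) mod 4 = 1; smallest s = (1 - 3) mod 4 = 2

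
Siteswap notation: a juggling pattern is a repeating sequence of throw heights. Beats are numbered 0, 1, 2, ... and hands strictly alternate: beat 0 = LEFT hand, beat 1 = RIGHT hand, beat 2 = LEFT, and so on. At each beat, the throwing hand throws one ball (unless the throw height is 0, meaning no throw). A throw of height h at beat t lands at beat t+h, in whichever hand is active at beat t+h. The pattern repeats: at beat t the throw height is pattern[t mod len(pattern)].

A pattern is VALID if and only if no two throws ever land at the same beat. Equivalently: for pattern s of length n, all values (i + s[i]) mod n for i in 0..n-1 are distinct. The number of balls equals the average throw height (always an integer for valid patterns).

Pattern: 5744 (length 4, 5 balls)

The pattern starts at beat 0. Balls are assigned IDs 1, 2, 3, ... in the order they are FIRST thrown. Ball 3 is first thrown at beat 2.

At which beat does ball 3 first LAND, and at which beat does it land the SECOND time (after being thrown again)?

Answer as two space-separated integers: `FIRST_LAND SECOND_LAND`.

Answer: 6 10

Derivation:
Beat 0 (L): throw ball1 h=5 -> lands@5:R; in-air after throw: [b1@5:R]
Beat 1 (R): throw ball2 h=7 -> lands@8:L; in-air after throw: [b1@5:R b2@8:L]
Beat 2 (L): throw ball3 h=4 -> lands@6:L; in-air after throw: [b1@5:R b3@6:L b2@8:L]
Beat 3 (R): throw ball4 h=4 -> lands@7:R; in-air after throw: [b1@5:R b3@6:L b4@7:R b2@8:L]
Beat 4 (L): throw ball5 h=5 -> lands@9:R; in-air after throw: [b1@5:R b3@6:L b4@7:R b2@8:L b5@9:R]
Beat 5 (R): throw ball1 h=7 -> lands@12:L; in-air after throw: [b3@6:L b4@7:R b2@8:L b5@9:R b1@12:L]
Beat 6 (L): throw ball3 h=4 -> lands@10:L; in-air after throw: [b4@7:R b2@8:L b5@9:R b3@10:L b1@12:L]
Beat 7 (R): throw ball4 h=4 -> lands@11:R; in-air after throw: [b2@8:L b5@9:R b3@10:L b4@11:R b1@12:L]
Beat 8 (L): throw ball2 h=5 -> lands@13:R; in-air after throw: [b5@9:R b3@10:L b4@11:R b1@12:L b2@13:R]
Beat 9 (R): throw ball5 h=7 -> lands@16:L; in-air after throw: [b3@10:L b4@11:R b1@12:L b2@13:R b5@16:L]
Beat 10 (L): throw ball3 h=4 -> lands@14:L; in-air after throw: [b4@11:R b1@12:L b2@13:R b3@14:L b5@16:L]
Ball 3: thrown@2 h=4 -> first land @6; rethrown@6 h=4 -> second land @10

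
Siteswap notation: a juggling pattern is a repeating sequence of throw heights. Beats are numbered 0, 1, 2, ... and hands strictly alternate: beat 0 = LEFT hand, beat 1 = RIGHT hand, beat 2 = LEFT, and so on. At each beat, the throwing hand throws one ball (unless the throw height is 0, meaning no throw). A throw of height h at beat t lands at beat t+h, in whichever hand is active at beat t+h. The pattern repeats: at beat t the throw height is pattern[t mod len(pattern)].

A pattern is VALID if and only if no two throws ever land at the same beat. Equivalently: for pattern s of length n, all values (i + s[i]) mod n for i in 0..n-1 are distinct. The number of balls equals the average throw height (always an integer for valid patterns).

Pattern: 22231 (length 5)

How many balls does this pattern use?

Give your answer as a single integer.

Answer: 2

Derivation:
Pattern = [2, 2, 2, 3, 1], length n = 5
  position 0: throw height = 2, running sum = 2
  position 1: throw height = 2, running sum = 4
  position 2: throw height = 2, running sum = 6
  position 3: throw height = 3, running sum = 9
  position 4: throw height = 1, running sum = 10
Total sum = 10; balls = sum / n = 10 / 5 = 2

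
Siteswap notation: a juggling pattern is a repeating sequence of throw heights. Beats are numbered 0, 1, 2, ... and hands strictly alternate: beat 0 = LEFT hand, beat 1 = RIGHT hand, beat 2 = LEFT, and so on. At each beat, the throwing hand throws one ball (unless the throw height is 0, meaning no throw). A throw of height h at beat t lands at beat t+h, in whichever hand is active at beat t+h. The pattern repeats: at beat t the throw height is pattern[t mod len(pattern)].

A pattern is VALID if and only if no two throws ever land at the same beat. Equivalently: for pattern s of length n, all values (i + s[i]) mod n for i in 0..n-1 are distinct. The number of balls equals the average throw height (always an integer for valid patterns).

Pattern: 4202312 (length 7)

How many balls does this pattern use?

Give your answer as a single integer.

Pattern = [4, 2, 0, 2, 3, 1, 2], length n = 7
  position 0: throw height = 4, running sum = 4
  position 1: throw height = 2, running sum = 6
  position 2: throw height = 0, running sum = 6
  position 3: throw height = 2, running sum = 8
  position 4: throw height = 3, running sum = 11
  position 5: throw height = 1, running sum = 12
  position 6: throw height = 2, running sum = 14
Total sum = 14; balls = sum / n = 14 / 7 = 2

Answer: 2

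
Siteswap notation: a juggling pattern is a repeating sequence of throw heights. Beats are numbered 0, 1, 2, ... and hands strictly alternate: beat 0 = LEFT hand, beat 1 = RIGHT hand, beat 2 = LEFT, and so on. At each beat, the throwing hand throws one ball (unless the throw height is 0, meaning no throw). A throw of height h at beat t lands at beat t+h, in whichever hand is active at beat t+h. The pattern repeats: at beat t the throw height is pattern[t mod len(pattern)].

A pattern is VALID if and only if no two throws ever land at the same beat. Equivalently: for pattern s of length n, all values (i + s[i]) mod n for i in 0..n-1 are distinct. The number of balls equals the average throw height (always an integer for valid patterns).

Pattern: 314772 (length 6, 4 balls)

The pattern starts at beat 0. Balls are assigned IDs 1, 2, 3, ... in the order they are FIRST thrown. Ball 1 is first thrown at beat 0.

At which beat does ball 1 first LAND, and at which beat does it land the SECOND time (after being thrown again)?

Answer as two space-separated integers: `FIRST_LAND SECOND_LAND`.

Beat 0 (L): throw ball1 h=3 -> lands@3:R; in-air after throw: [b1@3:R]
Beat 1 (R): throw ball2 h=1 -> lands@2:L; in-air after throw: [b2@2:L b1@3:R]
Beat 2 (L): throw ball2 h=4 -> lands@6:L; in-air after throw: [b1@3:R b2@6:L]
Beat 3 (R): throw ball1 h=7 -> lands@10:L; in-air after throw: [b2@6:L b1@10:L]
Beat 4 (L): throw ball3 h=7 -> lands@11:R; in-air after throw: [b2@6:L b1@10:L b3@11:R]
Beat 5 (R): throw ball4 h=2 -> lands@7:R; in-air after throw: [b2@6:L b4@7:R b1@10:L b3@11:R]
Beat 6 (L): throw ball2 h=3 -> lands@9:R; in-air after throw: [b4@7:R b2@9:R b1@10:L b3@11:R]
Beat 7 (R): throw ball4 h=1 -> lands@8:L; in-air after throw: [b4@8:L b2@9:R b1@10:L b3@11:R]
Beat 8 (L): throw ball4 h=4 -> lands@12:L; in-air after throw: [b2@9:R b1@10:L b3@11:R b4@12:L]
Beat 9 (R): throw ball2 h=7 -> lands@16:L; in-air after throw: [b1@10:L b3@11:R b4@12:L b2@16:L]
Beat 10 (L): throw ball1 h=7 -> lands@17:R; in-air after throw: [b3@11:R b4@12:L b2@16:L b1@17:R]
Ball 1: thrown@0 h=3 -> first land @3; rethrown@3 h=7 -> second land @10

Answer: 3 10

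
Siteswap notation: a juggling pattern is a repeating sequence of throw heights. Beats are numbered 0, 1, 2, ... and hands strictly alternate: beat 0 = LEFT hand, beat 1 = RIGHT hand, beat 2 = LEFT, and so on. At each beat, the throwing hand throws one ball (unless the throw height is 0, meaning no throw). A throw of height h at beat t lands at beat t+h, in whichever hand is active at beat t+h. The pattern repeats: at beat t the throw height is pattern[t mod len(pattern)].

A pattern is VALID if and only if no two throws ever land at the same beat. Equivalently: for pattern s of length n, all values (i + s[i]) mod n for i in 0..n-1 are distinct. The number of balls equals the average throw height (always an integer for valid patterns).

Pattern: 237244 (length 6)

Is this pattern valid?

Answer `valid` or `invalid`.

Answer: invalid

Derivation:
i=0: (i + s[i]) mod n = (0 + 2) mod 6 = 2
i=1: (i + s[i]) mod n = (1 + 3) mod 6 = 4
i=2: (i + s[i]) mod n = (2 + 7) mod 6 = 3
i=3: (i + s[i]) mod n = (3 + 2) mod 6 = 5
i=4: (i + s[i]) mod n = (4 + 4) mod 6 = 2
i=5: (i + s[i]) mod n = (5 + 4) mod 6 = 3
Residues: [2, 4, 3, 5, 2, 3], distinct: False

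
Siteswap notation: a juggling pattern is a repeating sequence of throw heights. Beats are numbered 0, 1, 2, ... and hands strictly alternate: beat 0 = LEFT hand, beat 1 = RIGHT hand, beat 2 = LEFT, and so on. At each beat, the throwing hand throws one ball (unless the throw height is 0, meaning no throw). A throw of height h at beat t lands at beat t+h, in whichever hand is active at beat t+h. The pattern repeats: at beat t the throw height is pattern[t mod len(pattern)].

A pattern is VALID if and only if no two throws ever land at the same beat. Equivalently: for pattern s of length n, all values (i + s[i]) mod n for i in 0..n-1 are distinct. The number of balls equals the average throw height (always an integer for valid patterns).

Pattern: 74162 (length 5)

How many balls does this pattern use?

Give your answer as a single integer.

Answer: 4

Derivation:
Pattern = [7, 4, 1, 6, 2], length n = 5
  position 0: throw height = 7, running sum = 7
  position 1: throw height = 4, running sum = 11
  position 2: throw height = 1, running sum = 12
  position 3: throw height = 6, running sum = 18
  position 4: throw height = 2, running sum = 20
Total sum = 20; balls = sum / n = 20 / 5 = 4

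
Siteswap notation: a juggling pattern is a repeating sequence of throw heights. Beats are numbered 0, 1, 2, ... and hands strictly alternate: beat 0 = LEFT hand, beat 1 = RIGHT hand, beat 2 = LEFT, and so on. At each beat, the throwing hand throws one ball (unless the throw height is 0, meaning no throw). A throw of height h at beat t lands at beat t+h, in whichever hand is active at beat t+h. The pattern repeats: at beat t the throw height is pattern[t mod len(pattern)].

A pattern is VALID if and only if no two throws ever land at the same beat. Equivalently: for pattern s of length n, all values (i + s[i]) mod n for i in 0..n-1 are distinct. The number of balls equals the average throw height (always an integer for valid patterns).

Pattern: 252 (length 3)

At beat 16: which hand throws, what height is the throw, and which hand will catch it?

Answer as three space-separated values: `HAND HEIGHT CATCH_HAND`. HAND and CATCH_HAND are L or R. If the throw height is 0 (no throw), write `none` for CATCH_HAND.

Beat 16: 16 mod 2 = 0, so hand = L
Throw height = pattern[16 mod 3] = pattern[1] = 5
Lands at beat 16+5=21, 21 mod 2 = 1, so catch hand = R

Answer: L 5 R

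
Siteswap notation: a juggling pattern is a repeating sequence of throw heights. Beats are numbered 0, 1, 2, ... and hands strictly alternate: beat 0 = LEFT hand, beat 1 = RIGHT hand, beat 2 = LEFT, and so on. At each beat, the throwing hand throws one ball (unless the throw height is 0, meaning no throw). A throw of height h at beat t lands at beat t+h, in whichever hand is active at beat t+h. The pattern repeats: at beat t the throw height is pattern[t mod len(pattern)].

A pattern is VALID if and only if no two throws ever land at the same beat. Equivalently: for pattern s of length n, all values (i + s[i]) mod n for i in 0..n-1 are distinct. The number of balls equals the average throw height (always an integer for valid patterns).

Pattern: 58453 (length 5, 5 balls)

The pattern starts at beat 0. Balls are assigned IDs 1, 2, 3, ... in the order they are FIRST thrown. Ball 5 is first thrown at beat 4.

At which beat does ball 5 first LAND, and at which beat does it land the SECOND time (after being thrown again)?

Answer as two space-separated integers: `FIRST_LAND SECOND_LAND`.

Answer: 7 11

Derivation:
Beat 0 (L): throw ball1 h=5 -> lands@5:R; in-air after throw: [b1@5:R]
Beat 1 (R): throw ball2 h=8 -> lands@9:R; in-air after throw: [b1@5:R b2@9:R]
Beat 2 (L): throw ball3 h=4 -> lands@6:L; in-air after throw: [b1@5:R b3@6:L b2@9:R]
Beat 3 (R): throw ball4 h=5 -> lands@8:L; in-air after throw: [b1@5:R b3@6:L b4@8:L b2@9:R]
Beat 4 (L): throw ball5 h=3 -> lands@7:R; in-air after throw: [b1@5:R b3@6:L b5@7:R b4@8:L b2@9:R]
Beat 5 (R): throw ball1 h=5 -> lands@10:L; in-air after throw: [b3@6:L b5@7:R b4@8:L b2@9:R b1@10:L]
Beat 6 (L): throw ball3 h=8 -> lands@14:L; in-air after throw: [b5@7:R b4@8:L b2@9:R b1@10:L b3@14:L]
Beat 7 (R): throw ball5 h=4 -> lands@11:R; in-air after throw: [b4@8:L b2@9:R b1@10:L b5@11:R b3@14:L]
Beat 8 (L): throw ball4 h=5 -> lands@13:R; in-air after throw: [b2@9:R b1@10:L b5@11:R b4@13:R b3@14:L]
Beat 9 (R): throw ball2 h=3 -> lands@12:L; in-air after throw: [b1@10:L b5@11:R b2@12:L b4@13:R b3@14:L]
Beat 10 (L): throw ball1 h=5 -> lands@15:R; in-air after throw: [b5@11:R b2@12:L b4@13:R b3@14:L b1@15:R]
Beat 11 (R): throw ball5 h=8 -> lands@19:R; in-air after throw: [b2@12:L b4@13:R b3@14:L b1@15:R b5@19:R]
Ball 5: thrown@4 h=3 -> first land @7; rethrown@7 h=4 -> second land @11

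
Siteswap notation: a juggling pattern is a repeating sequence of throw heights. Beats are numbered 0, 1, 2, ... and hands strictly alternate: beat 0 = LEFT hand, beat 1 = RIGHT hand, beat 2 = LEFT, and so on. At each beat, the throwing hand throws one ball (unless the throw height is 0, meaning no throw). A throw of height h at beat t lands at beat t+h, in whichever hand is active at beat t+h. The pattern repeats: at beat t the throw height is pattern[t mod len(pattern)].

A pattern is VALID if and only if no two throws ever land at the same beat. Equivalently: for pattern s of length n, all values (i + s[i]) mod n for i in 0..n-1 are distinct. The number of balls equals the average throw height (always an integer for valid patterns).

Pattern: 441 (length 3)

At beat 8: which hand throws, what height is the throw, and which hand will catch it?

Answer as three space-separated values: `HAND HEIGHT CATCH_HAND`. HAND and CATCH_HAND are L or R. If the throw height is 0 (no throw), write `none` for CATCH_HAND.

Beat 8: 8 mod 2 = 0, so hand = L
Throw height = pattern[8 mod 3] = pattern[2] = 1
Lands at beat 8+1=9, 9 mod 2 = 1, so catch hand = R

Answer: L 1 R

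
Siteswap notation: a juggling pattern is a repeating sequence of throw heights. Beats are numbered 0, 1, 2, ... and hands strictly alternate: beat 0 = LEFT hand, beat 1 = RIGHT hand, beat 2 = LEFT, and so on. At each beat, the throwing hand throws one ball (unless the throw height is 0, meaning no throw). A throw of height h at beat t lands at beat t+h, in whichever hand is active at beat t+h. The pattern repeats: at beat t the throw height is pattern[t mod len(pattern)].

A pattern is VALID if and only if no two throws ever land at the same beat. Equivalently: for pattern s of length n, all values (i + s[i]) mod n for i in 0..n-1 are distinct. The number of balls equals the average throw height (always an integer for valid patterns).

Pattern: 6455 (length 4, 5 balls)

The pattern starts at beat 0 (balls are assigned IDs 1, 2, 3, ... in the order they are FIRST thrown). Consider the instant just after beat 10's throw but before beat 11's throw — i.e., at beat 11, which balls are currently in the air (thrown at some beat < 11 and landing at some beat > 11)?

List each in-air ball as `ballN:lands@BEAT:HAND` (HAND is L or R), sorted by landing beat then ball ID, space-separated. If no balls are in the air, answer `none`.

Beat 0 (L): throw ball1 h=6 -> lands@6:L; in-air after throw: [b1@6:L]
Beat 1 (R): throw ball2 h=4 -> lands@5:R; in-air after throw: [b2@5:R b1@6:L]
Beat 2 (L): throw ball3 h=5 -> lands@7:R; in-air after throw: [b2@5:R b1@6:L b3@7:R]
Beat 3 (R): throw ball4 h=5 -> lands@8:L; in-air after throw: [b2@5:R b1@6:L b3@7:R b4@8:L]
Beat 4 (L): throw ball5 h=6 -> lands@10:L; in-air after throw: [b2@5:R b1@6:L b3@7:R b4@8:L b5@10:L]
Beat 5 (R): throw ball2 h=4 -> lands@9:R; in-air after throw: [b1@6:L b3@7:R b4@8:L b2@9:R b5@10:L]
Beat 6 (L): throw ball1 h=5 -> lands@11:R; in-air after throw: [b3@7:R b4@8:L b2@9:R b5@10:L b1@11:R]
Beat 7 (R): throw ball3 h=5 -> lands@12:L; in-air after throw: [b4@8:L b2@9:R b5@10:L b1@11:R b3@12:L]
Beat 8 (L): throw ball4 h=6 -> lands@14:L; in-air after throw: [b2@9:R b5@10:L b1@11:R b3@12:L b4@14:L]
Beat 9 (R): throw ball2 h=4 -> lands@13:R; in-air after throw: [b5@10:L b1@11:R b3@12:L b2@13:R b4@14:L]
Beat 10 (L): throw ball5 h=5 -> lands@15:R; in-air after throw: [b1@11:R b3@12:L b2@13:R b4@14:L b5@15:R]
Beat 11 (R): throw ball1 h=5 -> lands@16:L; in-air after throw: [b3@12:L b2@13:R b4@14:L b5@15:R b1@16:L]

Answer: ball3:lands@12:L ball2:lands@13:R ball4:lands@14:L ball5:lands@15:R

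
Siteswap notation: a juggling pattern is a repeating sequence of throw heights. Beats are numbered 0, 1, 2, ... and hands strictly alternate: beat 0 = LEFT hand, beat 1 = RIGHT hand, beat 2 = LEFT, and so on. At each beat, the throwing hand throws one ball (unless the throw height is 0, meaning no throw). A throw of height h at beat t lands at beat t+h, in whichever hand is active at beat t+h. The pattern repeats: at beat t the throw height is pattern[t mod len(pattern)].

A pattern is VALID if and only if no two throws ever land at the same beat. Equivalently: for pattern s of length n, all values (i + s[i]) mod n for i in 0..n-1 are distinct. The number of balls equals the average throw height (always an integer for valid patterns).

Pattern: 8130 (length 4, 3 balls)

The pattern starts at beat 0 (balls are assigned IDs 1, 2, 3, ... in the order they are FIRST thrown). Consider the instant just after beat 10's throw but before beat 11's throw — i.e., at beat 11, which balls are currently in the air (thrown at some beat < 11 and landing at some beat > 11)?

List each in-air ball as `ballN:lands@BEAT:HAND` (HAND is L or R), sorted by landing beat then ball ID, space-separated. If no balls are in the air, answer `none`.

Beat 0 (L): throw ball1 h=8 -> lands@8:L; in-air after throw: [b1@8:L]
Beat 1 (R): throw ball2 h=1 -> lands@2:L; in-air after throw: [b2@2:L b1@8:L]
Beat 2 (L): throw ball2 h=3 -> lands@5:R; in-air after throw: [b2@5:R b1@8:L]
Beat 4 (L): throw ball3 h=8 -> lands@12:L; in-air after throw: [b2@5:R b1@8:L b3@12:L]
Beat 5 (R): throw ball2 h=1 -> lands@6:L; in-air after throw: [b2@6:L b1@8:L b3@12:L]
Beat 6 (L): throw ball2 h=3 -> lands@9:R; in-air after throw: [b1@8:L b2@9:R b3@12:L]
Beat 8 (L): throw ball1 h=8 -> lands@16:L; in-air after throw: [b2@9:R b3@12:L b1@16:L]
Beat 9 (R): throw ball2 h=1 -> lands@10:L; in-air after throw: [b2@10:L b3@12:L b1@16:L]
Beat 10 (L): throw ball2 h=3 -> lands@13:R; in-air after throw: [b3@12:L b2@13:R b1@16:L]

Answer: ball3:lands@12:L ball2:lands@13:R ball1:lands@16:L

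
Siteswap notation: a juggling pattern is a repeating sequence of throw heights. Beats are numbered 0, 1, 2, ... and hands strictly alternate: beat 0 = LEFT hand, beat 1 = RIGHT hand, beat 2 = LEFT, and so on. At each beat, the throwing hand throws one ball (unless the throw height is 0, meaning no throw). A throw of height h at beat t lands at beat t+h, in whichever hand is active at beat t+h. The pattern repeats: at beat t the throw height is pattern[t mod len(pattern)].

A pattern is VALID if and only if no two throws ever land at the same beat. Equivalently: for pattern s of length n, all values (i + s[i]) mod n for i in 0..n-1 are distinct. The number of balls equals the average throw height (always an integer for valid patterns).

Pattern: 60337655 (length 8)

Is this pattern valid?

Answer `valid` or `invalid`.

i=0: (i + s[i]) mod n = (0 + 6) mod 8 = 6
i=1: (i + s[i]) mod n = (1 + 0) mod 8 = 1
i=2: (i + s[i]) mod n = (2 + 3) mod 8 = 5
i=3: (i + s[i]) mod n = (3 + 3) mod 8 = 6
i=4: (i + s[i]) mod n = (4 + 7) mod 8 = 3
i=5: (i + s[i]) mod n = (5 + 6) mod 8 = 3
i=6: (i + s[i]) mod n = (6 + 5) mod 8 = 3
i=7: (i + s[i]) mod n = (7 + 5) mod 8 = 4
Residues: [6, 1, 5, 6, 3, 3, 3, 4], distinct: False

Answer: invalid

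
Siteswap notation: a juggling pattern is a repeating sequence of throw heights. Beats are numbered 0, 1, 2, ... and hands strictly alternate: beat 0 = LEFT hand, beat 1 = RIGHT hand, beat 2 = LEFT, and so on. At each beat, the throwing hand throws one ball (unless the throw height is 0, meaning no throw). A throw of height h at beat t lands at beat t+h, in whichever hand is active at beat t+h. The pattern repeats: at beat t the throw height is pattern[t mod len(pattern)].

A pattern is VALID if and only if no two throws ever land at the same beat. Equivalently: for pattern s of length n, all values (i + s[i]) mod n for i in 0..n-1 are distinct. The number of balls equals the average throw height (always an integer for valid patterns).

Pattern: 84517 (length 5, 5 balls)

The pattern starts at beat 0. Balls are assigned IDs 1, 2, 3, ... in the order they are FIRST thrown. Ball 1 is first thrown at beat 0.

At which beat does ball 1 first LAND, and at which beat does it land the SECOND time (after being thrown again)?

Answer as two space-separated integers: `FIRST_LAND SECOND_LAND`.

Beat 0 (L): throw ball1 h=8 -> lands@8:L; in-air after throw: [b1@8:L]
Beat 1 (R): throw ball2 h=4 -> lands@5:R; in-air after throw: [b2@5:R b1@8:L]
Beat 2 (L): throw ball3 h=5 -> lands@7:R; in-air after throw: [b2@5:R b3@7:R b1@8:L]
Beat 3 (R): throw ball4 h=1 -> lands@4:L; in-air after throw: [b4@4:L b2@5:R b3@7:R b1@8:L]
Beat 4 (L): throw ball4 h=7 -> lands@11:R; in-air after throw: [b2@5:R b3@7:R b1@8:L b4@11:R]
Beat 5 (R): throw ball2 h=8 -> lands@13:R; in-air after throw: [b3@7:R b1@8:L b4@11:R b2@13:R]
Beat 6 (L): throw ball5 h=4 -> lands@10:L; in-air after throw: [b3@7:R b1@8:L b5@10:L b4@11:R b2@13:R]
Beat 7 (R): throw ball3 h=5 -> lands@12:L; in-air after throw: [b1@8:L b5@10:L b4@11:R b3@12:L b2@13:R]
Beat 8 (L): throw ball1 h=1 -> lands@9:R; in-air after throw: [b1@9:R b5@10:L b4@11:R b3@12:L b2@13:R]
Beat 9 (R): throw ball1 h=7 -> lands@16:L; in-air after throw: [b5@10:L b4@11:R b3@12:L b2@13:R b1@16:L]
Ball 1: thrown@0 h=8 -> first land @8; rethrown@8 h=1 -> second land @9

Answer: 8 9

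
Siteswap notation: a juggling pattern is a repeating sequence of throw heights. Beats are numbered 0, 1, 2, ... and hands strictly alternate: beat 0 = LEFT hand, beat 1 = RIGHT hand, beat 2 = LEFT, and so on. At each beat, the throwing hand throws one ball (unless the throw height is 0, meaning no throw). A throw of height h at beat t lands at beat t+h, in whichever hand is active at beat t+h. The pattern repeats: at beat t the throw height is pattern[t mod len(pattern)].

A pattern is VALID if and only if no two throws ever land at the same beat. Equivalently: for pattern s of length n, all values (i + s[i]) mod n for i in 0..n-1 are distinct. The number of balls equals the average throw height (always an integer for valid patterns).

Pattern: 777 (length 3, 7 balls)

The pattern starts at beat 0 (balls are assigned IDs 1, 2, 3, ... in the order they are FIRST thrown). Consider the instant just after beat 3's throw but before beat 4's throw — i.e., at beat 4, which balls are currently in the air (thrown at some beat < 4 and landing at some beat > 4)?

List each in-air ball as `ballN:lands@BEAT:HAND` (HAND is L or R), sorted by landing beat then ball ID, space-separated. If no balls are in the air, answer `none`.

Beat 0 (L): throw ball1 h=7 -> lands@7:R; in-air after throw: [b1@7:R]
Beat 1 (R): throw ball2 h=7 -> lands@8:L; in-air after throw: [b1@7:R b2@8:L]
Beat 2 (L): throw ball3 h=7 -> lands@9:R; in-air after throw: [b1@7:R b2@8:L b3@9:R]
Beat 3 (R): throw ball4 h=7 -> lands@10:L; in-air after throw: [b1@7:R b2@8:L b3@9:R b4@10:L]
Beat 4 (L): throw ball5 h=7 -> lands@11:R; in-air after throw: [b1@7:R b2@8:L b3@9:R b4@10:L b5@11:R]

Answer: ball1:lands@7:R ball2:lands@8:L ball3:lands@9:R ball4:lands@10:L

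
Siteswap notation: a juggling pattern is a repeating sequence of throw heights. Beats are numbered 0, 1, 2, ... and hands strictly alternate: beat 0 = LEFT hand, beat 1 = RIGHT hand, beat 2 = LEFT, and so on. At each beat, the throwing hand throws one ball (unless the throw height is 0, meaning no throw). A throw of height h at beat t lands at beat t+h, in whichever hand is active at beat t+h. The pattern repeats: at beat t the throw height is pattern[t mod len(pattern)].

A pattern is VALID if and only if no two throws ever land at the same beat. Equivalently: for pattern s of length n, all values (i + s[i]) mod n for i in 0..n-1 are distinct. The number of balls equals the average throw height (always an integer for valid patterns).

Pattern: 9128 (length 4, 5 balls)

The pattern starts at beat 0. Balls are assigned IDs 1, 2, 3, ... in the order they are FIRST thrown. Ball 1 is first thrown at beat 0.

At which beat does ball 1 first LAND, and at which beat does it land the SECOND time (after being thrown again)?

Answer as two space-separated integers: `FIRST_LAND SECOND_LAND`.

Answer: 9 10

Derivation:
Beat 0 (L): throw ball1 h=9 -> lands@9:R; in-air after throw: [b1@9:R]
Beat 1 (R): throw ball2 h=1 -> lands@2:L; in-air after throw: [b2@2:L b1@9:R]
Beat 2 (L): throw ball2 h=2 -> lands@4:L; in-air after throw: [b2@4:L b1@9:R]
Beat 3 (R): throw ball3 h=8 -> lands@11:R; in-air after throw: [b2@4:L b1@9:R b3@11:R]
Beat 4 (L): throw ball2 h=9 -> lands@13:R; in-air after throw: [b1@9:R b3@11:R b2@13:R]
Beat 5 (R): throw ball4 h=1 -> lands@6:L; in-air after throw: [b4@6:L b1@9:R b3@11:R b2@13:R]
Beat 6 (L): throw ball4 h=2 -> lands@8:L; in-air after throw: [b4@8:L b1@9:R b3@11:R b2@13:R]
Beat 7 (R): throw ball5 h=8 -> lands@15:R; in-air after throw: [b4@8:L b1@9:R b3@11:R b2@13:R b5@15:R]
Beat 8 (L): throw ball4 h=9 -> lands@17:R; in-air after throw: [b1@9:R b3@11:R b2@13:R b5@15:R b4@17:R]
Beat 9 (R): throw ball1 h=1 -> lands@10:L; in-air after throw: [b1@10:L b3@11:R b2@13:R b5@15:R b4@17:R]
Beat 10 (L): throw ball1 h=2 -> lands@12:L; in-air after throw: [b3@11:R b1@12:L b2@13:R b5@15:R b4@17:R]
Ball 1: thrown@0 h=9 -> first land @9; rethrown@9 h=1 -> second land @10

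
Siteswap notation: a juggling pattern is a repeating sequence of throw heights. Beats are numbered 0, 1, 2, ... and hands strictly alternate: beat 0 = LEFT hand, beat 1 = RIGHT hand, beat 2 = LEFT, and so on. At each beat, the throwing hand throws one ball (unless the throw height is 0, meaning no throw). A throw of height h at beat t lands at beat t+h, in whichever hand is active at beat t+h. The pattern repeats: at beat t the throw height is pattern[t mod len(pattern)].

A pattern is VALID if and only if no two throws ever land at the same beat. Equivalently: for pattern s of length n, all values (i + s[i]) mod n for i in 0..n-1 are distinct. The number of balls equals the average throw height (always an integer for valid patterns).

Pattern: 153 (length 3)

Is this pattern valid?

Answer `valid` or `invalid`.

Answer: valid

Derivation:
i=0: (i + s[i]) mod n = (0 + 1) mod 3 = 1
i=1: (i + s[i]) mod n = (1 + 5) mod 3 = 0
i=2: (i + s[i]) mod n = (2 + 3) mod 3 = 2
Residues: [1, 0, 2], distinct: True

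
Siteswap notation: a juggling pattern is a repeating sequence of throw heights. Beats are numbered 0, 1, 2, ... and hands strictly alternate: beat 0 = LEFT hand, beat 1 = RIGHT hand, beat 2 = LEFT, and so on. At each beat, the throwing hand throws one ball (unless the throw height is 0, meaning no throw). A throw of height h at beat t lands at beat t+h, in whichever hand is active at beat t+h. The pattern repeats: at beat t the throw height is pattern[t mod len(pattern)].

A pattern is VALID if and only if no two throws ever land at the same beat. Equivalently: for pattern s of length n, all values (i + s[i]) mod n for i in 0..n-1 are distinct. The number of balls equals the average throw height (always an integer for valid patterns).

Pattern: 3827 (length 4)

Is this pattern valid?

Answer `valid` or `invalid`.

i=0: (i + s[i]) mod n = (0 + 3) mod 4 = 3
i=1: (i + s[i]) mod n = (1 + 8) mod 4 = 1
i=2: (i + s[i]) mod n = (2 + 2) mod 4 = 0
i=3: (i + s[i]) mod n = (3 + 7) mod 4 = 2
Residues: [3, 1, 0, 2], distinct: True

Answer: valid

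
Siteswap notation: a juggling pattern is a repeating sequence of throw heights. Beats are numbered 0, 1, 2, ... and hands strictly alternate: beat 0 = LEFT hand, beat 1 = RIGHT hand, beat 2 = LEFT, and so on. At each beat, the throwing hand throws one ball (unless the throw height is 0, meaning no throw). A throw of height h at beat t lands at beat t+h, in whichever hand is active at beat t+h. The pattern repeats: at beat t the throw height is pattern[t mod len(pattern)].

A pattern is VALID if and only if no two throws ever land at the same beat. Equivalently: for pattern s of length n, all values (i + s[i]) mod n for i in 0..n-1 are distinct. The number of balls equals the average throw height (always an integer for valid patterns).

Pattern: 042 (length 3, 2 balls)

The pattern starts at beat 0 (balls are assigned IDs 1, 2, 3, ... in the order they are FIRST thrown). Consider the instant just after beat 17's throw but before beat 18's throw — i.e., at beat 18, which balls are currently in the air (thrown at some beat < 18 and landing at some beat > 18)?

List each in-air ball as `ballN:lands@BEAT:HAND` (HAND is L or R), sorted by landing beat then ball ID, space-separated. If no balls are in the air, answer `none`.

Answer: ball1:lands@19:R ball2:lands@20:L

Derivation:
Beat 1 (R): throw ball1 h=4 -> lands@5:R; in-air after throw: [b1@5:R]
Beat 2 (L): throw ball2 h=2 -> lands@4:L; in-air after throw: [b2@4:L b1@5:R]
Beat 4 (L): throw ball2 h=4 -> lands@8:L; in-air after throw: [b1@5:R b2@8:L]
Beat 5 (R): throw ball1 h=2 -> lands@7:R; in-air after throw: [b1@7:R b2@8:L]
Beat 7 (R): throw ball1 h=4 -> lands@11:R; in-air after throw: [b2@8:L b1@11:R]
Beat 8 (L): throw ball2 h=2 -> lands@10:L; in-air after throw: [b2@10:L b1@11:R]
Beat 10 (L): throw ball2 h=4 -> lands@14:L; in-air after throw: [b1@11:R b2@14:L]
Beat 11 (R): throw ball1 h=2 -> lands@13:R; in-air after throw: [b1@13:R b2@14:L]
Beat 13 (R): throw ball1 h=4 -> lands@17:R; in-air after throw: [b2@14:L b1@17:R]
Beat 14 (L): throw ball2 h=2 -> lands@16:L; in-air after throw: [b2@16:L b1@17:R]
Beat 16 (L): throw ball2 h=4 -> lands@20:L; in-air after throw: [b1@17:R b2@20:L]
Beat 17 (R): throw ball1 h=2 -> lands@19:R; in-air after throw: [b1@19:R b2@20:L]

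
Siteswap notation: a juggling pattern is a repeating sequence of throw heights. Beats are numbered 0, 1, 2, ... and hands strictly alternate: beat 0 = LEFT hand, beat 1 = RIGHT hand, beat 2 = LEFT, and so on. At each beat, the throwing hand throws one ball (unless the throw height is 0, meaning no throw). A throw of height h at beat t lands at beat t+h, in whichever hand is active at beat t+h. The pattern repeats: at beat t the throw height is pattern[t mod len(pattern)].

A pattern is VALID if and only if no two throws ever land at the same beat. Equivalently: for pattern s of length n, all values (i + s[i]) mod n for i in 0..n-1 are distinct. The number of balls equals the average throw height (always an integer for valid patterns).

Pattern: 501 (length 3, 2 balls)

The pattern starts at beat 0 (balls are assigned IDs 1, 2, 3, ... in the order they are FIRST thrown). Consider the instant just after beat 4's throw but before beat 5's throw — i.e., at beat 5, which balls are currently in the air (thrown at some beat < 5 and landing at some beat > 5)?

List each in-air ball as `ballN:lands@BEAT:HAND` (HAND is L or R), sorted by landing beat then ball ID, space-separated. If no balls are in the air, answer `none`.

Answer: ball2:lands@8:L

Derivation:
Beat 0 (L): throw ball1 h=5 -> lands@5:R; in-air after throw: [b1@5:R]
Beat 2 (L): throw ball2 h=1 -> lands@3:R; in-air after throw: [b2@3:R b1@5:R]
Beat 3 (R): throw ball2 h=5 -> lands@8:L; in-air after throw: [b1@5:R b2@8:L]
Beat 5 (R): throw ball1 h=1 -> lands@6:L; in-air after throw: [b1@6:L b2@8:L]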